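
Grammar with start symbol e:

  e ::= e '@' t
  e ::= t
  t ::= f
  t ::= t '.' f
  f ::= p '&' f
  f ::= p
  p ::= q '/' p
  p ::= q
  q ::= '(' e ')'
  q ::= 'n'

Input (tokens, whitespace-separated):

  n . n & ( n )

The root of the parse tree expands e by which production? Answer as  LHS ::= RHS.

[e [t [t [f [p [q n]]]] . [f [p [q n]] & [f [p [q ( [e [t [f [p [q n]]]]] )]]]]]]

e ::= t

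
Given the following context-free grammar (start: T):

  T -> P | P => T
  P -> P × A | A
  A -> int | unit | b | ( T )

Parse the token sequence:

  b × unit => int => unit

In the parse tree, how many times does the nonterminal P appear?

4

[T [P [P [A b]] × [A unit]] => [T [P [A int]] => [T [P [A unit]]]]]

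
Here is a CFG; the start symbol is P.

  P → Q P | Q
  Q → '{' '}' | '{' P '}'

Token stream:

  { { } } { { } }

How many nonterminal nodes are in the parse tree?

8

[P [Q { [P [Q { }]] }] [P [Q { [P [Q { }]] }]]]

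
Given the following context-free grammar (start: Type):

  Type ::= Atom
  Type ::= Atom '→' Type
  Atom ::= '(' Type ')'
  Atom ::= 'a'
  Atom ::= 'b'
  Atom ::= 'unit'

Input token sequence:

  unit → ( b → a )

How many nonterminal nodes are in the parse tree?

8

[Type [Atom unit] → [Type [Atom ( [Type [Atom b] → [Type [Atom a]]] )]]]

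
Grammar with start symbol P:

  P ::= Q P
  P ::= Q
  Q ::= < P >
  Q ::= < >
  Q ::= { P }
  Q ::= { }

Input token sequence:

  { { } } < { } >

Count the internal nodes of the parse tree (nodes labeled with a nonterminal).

[P [Q { [P [Q { }]] }] [P [Q < [P [Q { }]] >]]]

8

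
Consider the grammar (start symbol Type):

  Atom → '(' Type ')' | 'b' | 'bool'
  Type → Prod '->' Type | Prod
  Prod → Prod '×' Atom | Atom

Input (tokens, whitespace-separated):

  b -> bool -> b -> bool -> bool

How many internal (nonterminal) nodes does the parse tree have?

[Type [Prod [Atom b]] -> [Type [Prod [Atom bool]] -> [Type [Prod [Atom b]] -> [Type [Prod [Atom bool]] -> [Type [Prod [Atom bool]]]]]]]

15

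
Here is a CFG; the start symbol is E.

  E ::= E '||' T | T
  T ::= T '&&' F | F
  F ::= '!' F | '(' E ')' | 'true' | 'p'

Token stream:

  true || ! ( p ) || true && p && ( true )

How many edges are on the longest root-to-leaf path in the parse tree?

[E [E [E [T [F true]]] || [T [F ! [F ( [E [T [F p]]] )]]]] || [T [T [T [F true]] && [F p]] && [F ( [E [T [F true]]] )]]]

8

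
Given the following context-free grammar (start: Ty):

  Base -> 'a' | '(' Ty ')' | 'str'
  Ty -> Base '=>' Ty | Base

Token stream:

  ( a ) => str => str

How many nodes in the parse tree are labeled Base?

4

[Ty [Base ( [Ty [Base a]] )] => [Ty [Base str] => [Ty [Base str]]]]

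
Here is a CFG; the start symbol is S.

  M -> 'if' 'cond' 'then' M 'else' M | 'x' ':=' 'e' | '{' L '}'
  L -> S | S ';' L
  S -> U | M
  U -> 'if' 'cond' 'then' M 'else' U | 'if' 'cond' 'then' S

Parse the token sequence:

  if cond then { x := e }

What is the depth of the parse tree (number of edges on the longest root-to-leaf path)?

[S [U if cond then [S [M { [L [S [M x := e]]] }]]]]

7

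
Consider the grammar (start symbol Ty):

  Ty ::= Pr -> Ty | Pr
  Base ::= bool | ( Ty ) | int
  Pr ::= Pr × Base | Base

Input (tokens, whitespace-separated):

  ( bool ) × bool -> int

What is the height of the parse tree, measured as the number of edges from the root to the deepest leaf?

[Ty [Pr [Pr [Base ( [Ty [Pr [Base bool]]] )]] × [Base bool]] -> [Ty [Pr [Base int]]]]

7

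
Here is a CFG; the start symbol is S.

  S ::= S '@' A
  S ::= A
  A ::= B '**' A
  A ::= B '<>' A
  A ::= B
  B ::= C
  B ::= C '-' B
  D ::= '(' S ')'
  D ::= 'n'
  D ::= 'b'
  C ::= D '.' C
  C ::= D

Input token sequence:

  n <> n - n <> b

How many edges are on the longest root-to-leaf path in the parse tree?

7

[S [A [B [C [D n]]] <> [A [B [C [D n]] - [B [C [D n]]]] <> [A [B [C [D b]]]]]]]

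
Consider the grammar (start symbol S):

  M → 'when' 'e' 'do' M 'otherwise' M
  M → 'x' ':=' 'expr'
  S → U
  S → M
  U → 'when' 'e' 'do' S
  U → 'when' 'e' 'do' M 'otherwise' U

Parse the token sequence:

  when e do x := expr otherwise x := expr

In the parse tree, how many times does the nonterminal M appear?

3

[S [M when e do [M x := expr] otherwise [M x := expr]]]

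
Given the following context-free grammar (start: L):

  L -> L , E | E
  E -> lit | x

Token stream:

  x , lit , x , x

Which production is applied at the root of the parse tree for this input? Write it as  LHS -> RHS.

[L [L [L [L [E x]] , [E lit]] , [E x]] , [E x]]

L -> L , E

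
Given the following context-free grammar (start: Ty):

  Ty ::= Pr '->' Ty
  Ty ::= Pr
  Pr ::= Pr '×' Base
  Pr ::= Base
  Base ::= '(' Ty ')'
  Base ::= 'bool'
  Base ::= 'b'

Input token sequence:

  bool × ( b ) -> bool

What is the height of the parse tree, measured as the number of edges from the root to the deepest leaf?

[Ty [Pr [Pr [Base bool]] × [Base ( [Ty [Pr [Base b]]] )]] -> [Ty [Pr [Base bool]]]]

6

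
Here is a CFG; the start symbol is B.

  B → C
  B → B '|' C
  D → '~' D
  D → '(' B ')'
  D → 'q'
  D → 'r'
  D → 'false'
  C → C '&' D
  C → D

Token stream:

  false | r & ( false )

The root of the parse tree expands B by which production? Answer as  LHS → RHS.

[B [B [C [D false]]] | [C [C [D r]] & [D ( [B [C [D false]]] )]]]

B → B '|' C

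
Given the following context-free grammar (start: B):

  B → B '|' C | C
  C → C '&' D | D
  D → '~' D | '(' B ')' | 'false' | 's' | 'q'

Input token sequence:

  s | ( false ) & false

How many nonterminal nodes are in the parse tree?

11

[B [B [C [D s]]] | [C [C [D ( [B [C [D false]]] )]] & [D false]]]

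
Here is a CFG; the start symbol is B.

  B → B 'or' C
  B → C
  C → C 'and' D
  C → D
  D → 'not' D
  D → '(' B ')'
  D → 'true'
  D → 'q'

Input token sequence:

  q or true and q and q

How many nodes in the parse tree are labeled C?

4

[B [B [C [D q]]] or [C [C [C [D true]] and [D q]] and [D q]]]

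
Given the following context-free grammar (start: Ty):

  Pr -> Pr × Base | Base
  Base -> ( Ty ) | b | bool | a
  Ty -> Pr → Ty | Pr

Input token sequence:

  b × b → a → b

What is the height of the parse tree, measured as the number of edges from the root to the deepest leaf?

[Ty [Pr [Pr [Base b]] × [Base b]] → [Ty [Pr [Base a]] → [Ty [Pr [Base b]]]]]

5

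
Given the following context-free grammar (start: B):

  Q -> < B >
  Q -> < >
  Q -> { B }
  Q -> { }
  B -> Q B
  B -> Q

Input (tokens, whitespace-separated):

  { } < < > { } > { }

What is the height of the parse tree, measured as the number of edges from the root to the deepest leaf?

6

[B [Q { }] [B [Q < [B [Q < >] [B [Q { }]]] >] [B [Q { }]]]]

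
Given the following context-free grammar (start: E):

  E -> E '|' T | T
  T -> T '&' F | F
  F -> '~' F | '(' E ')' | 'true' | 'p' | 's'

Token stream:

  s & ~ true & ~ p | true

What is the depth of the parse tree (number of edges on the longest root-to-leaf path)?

6

[E [E [T [T [T [F s]] & [F ~ [F true]]] & [F ~ [F p]]]] | [T [F true]]]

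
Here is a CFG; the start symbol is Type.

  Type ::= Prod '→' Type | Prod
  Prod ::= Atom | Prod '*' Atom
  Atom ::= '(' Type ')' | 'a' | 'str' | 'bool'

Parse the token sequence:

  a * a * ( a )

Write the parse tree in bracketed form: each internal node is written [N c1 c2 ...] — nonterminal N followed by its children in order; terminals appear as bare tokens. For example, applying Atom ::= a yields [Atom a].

[Type [Prod [Prod [Prod [Atom a]] * [Atom a]] * [Atom ( [Type [Prod [Atom a]]] )]]]

Type
Prod
Prod * Atom
Prod * Atom * Atom
Atom * Atom * Atom
a * Atom * Atom
a * a * Atom
a * a * ( Type )
a * a * ( Prod )
a * a * ( Atom )
a * a * ( a )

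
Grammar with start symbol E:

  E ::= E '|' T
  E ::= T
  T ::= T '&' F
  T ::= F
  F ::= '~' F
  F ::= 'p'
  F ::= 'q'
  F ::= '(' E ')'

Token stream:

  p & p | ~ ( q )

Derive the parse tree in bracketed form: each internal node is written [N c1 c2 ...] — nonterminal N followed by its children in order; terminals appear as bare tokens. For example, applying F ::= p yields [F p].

[E [E [T [T [F p]] & [F p]]] | [T [F ~ [F ( [E [T [F q]]] )]]]]

E
E | T
T | T
T & F | T
F & F | T
p & F | T
p & p | T
p & p | F
p & p | ~ F
p & p | ~ ( E )
p & p | ~ ( T )
p & p | ~ ( F )
p & p | ~ ( q )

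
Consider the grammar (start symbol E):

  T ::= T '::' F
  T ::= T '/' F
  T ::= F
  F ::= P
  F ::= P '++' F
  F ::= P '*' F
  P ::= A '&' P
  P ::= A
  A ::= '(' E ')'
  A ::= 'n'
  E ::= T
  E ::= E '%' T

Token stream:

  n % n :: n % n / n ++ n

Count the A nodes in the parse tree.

6

[E [E [E [T [F [P [A n]]]]] % [T [T [F [P [A n]]]] :: [F [P [A n]]]]] % [T [T [F [P [A n]]]] / [F [P [A n]] ++ [F [P [A n]]]]]]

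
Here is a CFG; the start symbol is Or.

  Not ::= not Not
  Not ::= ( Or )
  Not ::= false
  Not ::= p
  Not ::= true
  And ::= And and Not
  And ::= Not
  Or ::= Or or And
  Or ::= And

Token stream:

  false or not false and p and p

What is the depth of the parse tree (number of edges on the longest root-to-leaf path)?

6

[Or [Or [And [Not false]]] or [And [And [And [Not not [Not false]]] and [Not p]] and [Not p]]]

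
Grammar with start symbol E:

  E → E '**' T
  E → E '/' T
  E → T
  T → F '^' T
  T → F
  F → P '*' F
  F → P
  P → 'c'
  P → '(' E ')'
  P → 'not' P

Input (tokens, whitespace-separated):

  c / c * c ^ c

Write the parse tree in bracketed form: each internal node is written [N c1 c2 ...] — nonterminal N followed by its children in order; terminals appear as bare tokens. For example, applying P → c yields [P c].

[E [E [T [F [P c]]]] / [T [F [P c] * [F [P c]]] ^ [T [F [P c]]]]]

E
E / T
T / T
F / T
P / T
c / T
c / F ^ T
c / P * F ^ T
c / c * F ^ T
c / c * P ^ T
c / c * c ^ T
c / c * c ^ F
c / c * c ^ P
c / c * c ^ c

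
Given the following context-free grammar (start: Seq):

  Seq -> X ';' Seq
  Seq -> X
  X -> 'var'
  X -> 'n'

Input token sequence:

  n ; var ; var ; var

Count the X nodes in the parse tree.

[Seq [X n] ; [Seq [X var] ; [Seq [X var] ; [Seq [X var]]]]]

4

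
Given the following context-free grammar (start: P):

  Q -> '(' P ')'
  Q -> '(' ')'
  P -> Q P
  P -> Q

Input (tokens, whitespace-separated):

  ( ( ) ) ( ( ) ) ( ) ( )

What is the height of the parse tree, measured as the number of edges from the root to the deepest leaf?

5

[P [Q ( [P [Q ( )]] )] [P [Q ( [P [Q ( )]] )] [P [Q ( )] [P [Q ( )]]]]]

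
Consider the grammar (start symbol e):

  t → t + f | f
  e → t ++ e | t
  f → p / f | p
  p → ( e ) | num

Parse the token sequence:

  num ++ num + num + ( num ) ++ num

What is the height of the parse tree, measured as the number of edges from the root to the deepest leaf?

[e [t [f [p num]]] ++ [e [t [t [t [f [p num]]] + [f [p num]]] + [f [p ( [e [t [f [p num]]]] )]]] ++ [e [t [f [p num]]]]]]

9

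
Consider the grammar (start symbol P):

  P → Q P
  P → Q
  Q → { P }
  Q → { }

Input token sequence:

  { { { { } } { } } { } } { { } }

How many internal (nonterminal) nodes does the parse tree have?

[P [Q { [P [Q { [P [Q { [P [Q { }]] }] [P [Q { }]]] }] [P [Q { }]]] }] [P [Q { [P [Q { }]] }]]]

16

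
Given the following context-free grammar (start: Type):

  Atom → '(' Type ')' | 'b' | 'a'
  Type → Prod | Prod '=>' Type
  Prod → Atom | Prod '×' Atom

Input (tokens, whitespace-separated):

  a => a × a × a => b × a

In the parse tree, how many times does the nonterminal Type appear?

[Type [Prod [Atom a]] => [Type [Prod [Prod [Prod [Atom a]] × [Atom a]] × [Atom a]] => [Type [Prod [Prod [Atom b]] × [Atom a]]]]]

3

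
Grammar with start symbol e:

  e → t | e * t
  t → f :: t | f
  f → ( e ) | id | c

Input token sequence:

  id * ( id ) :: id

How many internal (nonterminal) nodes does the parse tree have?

[e [e [t [f id]]] * [t [f ( [e [t [f id]]] )] :: [t [f id]]]]

11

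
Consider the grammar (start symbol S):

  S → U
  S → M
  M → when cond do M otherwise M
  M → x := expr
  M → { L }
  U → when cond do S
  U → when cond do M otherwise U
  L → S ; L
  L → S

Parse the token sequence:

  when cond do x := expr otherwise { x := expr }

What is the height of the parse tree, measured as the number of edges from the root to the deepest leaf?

[S [M when cond do [M x := expr] otherwise [M { [L [S [M x := expr]]] }]]]

6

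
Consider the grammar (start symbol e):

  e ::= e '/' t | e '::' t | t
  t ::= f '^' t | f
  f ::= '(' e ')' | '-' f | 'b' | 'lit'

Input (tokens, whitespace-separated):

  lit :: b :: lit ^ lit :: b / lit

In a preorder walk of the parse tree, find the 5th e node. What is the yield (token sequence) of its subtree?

lit

[e [e [e [e [e [t [f lit]]] :: [t [f b]]] :: [t [f lit] ^ [t [f lit]]]] :: [t [f b]]] / [t [f lit]]]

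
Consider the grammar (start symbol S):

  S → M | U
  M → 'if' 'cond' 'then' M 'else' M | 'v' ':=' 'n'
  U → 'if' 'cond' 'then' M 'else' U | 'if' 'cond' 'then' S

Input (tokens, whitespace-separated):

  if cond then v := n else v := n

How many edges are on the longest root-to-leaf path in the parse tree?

[S [M if cond then [M v := n] else [M v := n]]]

3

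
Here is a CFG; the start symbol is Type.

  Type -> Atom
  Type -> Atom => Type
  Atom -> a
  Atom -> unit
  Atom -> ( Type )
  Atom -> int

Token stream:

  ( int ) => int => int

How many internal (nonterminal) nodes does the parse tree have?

8

[Type [Atom ( [Type [Atom int]] )] => [Type [Atom int] => [Type [Atom int]]]]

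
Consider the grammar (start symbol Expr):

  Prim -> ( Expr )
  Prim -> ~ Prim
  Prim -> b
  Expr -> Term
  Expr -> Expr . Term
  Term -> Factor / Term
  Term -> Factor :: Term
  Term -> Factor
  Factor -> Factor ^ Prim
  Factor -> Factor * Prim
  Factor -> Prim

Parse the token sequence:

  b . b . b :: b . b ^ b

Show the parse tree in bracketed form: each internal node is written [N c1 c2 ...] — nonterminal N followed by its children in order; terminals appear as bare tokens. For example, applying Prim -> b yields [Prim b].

[Expr [Expr [Expr [Expr [Term [Factor [Prim b]]]] . [Term [Factor [Prim b]]]] . [Term [Factor [Prim b]] :: [Term [Factor [Prim b]]]]] . [Term [Factor [Factor [Prim b]] ^ [Prim b]]]]

Expr
Expr . Term
Expr . Term . Term
Expr . Term . Term . Term
Term . Term . Term . Term
Factor . Term . Term . Term
Prim . Term . Term . Term
b . Term . Term . Term
b . Factor . Term . Term
b . Prim . Term . Term
b . b . Term . Term
b . b . Factor :: Term . Term
b . b . Prim :: Term . Term
b . b . b :: Term . Term
b . b . b :: Factor . Term
b . b . b :: Prim . Term
b . b . b :: b . Term
b . b . b :: b . Factor
b . b . b :: b . Factor ^ Prim
b . b . b :: b . Prim ^ Prim
b . b . b :: b . b ^ Prim
b . b . b :: b . b ^ b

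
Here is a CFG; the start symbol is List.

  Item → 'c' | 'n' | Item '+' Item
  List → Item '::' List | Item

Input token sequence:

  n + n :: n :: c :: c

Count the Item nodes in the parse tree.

[List [Item [Item n] + [Item n]] :: [List [Item n] :: [List [Item c] :: [List [Item c]]]]]

6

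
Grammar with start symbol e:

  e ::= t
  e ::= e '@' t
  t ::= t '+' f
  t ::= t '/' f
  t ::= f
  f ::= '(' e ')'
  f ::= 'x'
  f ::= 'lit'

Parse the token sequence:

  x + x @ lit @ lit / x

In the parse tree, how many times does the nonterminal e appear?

3

[e [e [e [t [t [f x]] + [f x]]] @ [t [f lit]]] @ [t [t [f lit]] / [f x]]]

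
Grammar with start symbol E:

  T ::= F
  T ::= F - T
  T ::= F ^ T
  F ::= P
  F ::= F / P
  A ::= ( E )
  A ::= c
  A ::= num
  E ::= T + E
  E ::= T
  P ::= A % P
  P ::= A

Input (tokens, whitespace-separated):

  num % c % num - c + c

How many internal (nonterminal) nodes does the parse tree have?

[E [T [F [P [A num] % [P [A c] % [P [A num]]]]] - [T [F [P [A c]]]]] + [E [T [F [P [A c]]]]]]

18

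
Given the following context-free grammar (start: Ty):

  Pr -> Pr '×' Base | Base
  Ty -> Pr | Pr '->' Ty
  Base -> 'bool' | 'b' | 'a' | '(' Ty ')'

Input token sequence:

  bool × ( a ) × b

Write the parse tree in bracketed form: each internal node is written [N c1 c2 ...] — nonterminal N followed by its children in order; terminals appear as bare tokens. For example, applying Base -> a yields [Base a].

[Ty [Pr [Pr [Pr [Base bool]] × [Base ( [Ty [Pr [Base a]]] )]] × [Base b]]]

Ty
Pr
Pr × Base
Pr × Base × Base
Base × Base × Base
bool × Base × Base
bool × ( Ty ) × Base
bool × ( Pr ) × Base
bool × ( Base ) × Base
bool × ( a ) × Base
bool × ( a ) × b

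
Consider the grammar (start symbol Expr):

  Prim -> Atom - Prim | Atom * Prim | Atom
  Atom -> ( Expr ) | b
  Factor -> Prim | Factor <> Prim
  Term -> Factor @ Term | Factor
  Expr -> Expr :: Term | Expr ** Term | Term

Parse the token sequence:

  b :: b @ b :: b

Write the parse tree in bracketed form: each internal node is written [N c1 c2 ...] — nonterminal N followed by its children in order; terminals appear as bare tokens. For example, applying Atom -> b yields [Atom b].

[Expr [Expr [Expr [Term [Factor [Prim [Atom b]]]]] :: [Term [Factor [Prim [Atom b]]] @ [Term [Factor [Prim [Atom b]]]]]] :: [Term [Factor [Prim [Atom b]]]]]

Expr
Expr :: Term
Expr :: Term :: Term
Term :: Term :: Term
Factor :: Term :: Term
Prim :: Term :: Term
Atom :: Term :: Term
b :: Term :: Term
b :: Factor @ Term :: Term
b :: Prim @ Term :: Term
b :: Atom @ Term :: Term
b :: b @ Term :: Term
b :: b @ Factor :: Term
b :: b @ Prim :: Term
b :: b @ Atom :: Term
b :: b @ b :: Term
b :: b @ b :: Factor
b :: b @ b :: Prim
b :: b @ b :: Atom
b :: b @ b :: b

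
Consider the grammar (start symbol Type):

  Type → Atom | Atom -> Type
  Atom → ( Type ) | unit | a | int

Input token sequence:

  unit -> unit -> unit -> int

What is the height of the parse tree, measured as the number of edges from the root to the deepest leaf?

5

[Type [Atom unit] -> [Type [Atom unit] -> [Type [Atom unit] -> [Type [Atom int]]]]]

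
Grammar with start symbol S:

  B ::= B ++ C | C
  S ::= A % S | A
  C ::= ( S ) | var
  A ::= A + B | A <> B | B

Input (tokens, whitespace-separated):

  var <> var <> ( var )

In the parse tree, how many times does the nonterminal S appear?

2

[S [A [A [A [B [C var]]] <> [B [C var]]] <> [B [C ( [S [A [B [C var]]]] )]]]]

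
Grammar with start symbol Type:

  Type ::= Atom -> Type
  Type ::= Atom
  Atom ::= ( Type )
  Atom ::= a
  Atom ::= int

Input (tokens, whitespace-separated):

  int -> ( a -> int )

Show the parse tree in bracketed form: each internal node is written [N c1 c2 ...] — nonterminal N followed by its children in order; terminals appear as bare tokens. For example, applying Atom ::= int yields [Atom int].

[Type [Atom int] -> [Type [Atom ( [Type [Atom a] -> [Type [Atom int]]] )]]]

Type
Atom -> Type
int -> Type
int -> Atom
int -> ( Type )
int -> ( Atom -> Type )
int -> ( a -> Type )
int -> ( a -> Atom )
int -> ( a -> int )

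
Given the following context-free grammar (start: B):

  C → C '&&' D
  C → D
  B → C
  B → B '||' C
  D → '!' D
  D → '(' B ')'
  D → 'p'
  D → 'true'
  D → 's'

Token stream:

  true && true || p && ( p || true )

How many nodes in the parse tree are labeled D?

6

[B [B [C [C [D true]] && [D true]]] || [C [C [D p]] && [D ( [B [B [C [D p]]] || [C [D true]]] )]]]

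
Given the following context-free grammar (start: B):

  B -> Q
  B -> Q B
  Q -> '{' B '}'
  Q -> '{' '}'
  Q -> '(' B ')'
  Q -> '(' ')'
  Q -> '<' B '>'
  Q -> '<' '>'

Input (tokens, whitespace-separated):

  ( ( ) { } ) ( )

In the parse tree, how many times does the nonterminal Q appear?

[B [Q ( [B [Q ( )] [B [Q { }]]] )] [B [Q ( )]]]

4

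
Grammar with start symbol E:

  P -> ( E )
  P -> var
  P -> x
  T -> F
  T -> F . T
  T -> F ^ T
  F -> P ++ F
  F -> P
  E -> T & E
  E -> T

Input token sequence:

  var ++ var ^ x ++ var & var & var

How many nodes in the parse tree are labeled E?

[E [T [F [P var] ++ [F [P var]]] ^ [T [F [P x] ++ [F [P var]]]]] & [E [T [F [P var]]] & [E [T [F [P var]]]]]]

3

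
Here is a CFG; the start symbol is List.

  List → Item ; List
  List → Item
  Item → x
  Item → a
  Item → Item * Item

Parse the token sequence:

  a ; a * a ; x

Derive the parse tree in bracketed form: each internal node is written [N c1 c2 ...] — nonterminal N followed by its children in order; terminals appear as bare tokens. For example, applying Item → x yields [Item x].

[List [Item a] ; [List [Item [Item a] * [Item a]] ; [List [Item x]]]]

List
Item ; List
a ; List
a ; Item ; List
a ; Item * Item ; List
a ; a * Item ; List
a ; a * a ; List
a ; a * a ; Item
a ; a * a ; x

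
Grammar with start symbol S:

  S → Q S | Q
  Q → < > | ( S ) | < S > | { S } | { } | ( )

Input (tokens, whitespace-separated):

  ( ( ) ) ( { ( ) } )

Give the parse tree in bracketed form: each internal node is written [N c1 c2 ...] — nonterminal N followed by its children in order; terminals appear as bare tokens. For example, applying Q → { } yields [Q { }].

S
Q S
( S ) S
( Q ) S
( ( ) ) S
( ( ) ) Q
( ( ) ) ( S )
( ( ) ) ( Q )
( ( ) ) ( { S } )
( ( ) ) ( { Q } )
( ( ) ) ( { ( ) } )

[S [Q ( [S [Q ( )]] )] [S [Q ( [S [Q { [S [Q ( )]] }]] )]]]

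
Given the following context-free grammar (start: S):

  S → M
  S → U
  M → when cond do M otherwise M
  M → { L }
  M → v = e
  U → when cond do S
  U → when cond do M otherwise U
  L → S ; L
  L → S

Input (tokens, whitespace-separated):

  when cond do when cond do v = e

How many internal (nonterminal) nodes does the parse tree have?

6

[S [U when cond do [S [U when cond do [S [M v = e]]]]]]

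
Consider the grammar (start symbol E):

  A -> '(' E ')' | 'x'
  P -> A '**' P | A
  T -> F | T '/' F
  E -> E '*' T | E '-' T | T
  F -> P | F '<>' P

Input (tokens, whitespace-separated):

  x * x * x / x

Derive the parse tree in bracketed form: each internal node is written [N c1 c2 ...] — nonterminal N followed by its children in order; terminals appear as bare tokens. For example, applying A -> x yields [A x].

E
E * T
E * T * T
T * T * T
F * T * T
P * T * T
A * T * T
x * T * T
x * F * T
x * P * T
x * A * T
x * x * T
x * x * T / F
x * x * F / F
x * x * P / F
x * x * A / F
x * x * x / F
x * x * x / P
x * x * x / A
x * x * x / x

[E [E [E [T [F [P [A x]]]]] * [T [F [P [A x]]]]] * [T [T [F [P [A x]]]] / [F [P [A x]]]]]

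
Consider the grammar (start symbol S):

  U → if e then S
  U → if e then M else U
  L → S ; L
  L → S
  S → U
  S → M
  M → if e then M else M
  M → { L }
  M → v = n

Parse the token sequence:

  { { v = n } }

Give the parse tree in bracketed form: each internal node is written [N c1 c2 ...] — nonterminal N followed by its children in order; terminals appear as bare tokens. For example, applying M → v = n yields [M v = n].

[S [M { [L [S [M { [L [S [M v = n]]] }]]] }]]

S
M
{ L }
{ S }
{ M }
{ { L } }
{ { S } }
{ { M } }
{ { v = n } }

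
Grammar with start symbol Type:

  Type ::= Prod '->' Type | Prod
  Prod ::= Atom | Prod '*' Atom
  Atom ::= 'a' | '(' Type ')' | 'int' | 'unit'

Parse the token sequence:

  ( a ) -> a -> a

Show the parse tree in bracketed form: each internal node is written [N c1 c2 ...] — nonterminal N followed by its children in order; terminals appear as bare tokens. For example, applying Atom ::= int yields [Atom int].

[Type [Prod [Atom ( [Type [Prod [Atom a]]] )]] -> [Type [Prod [Atom a]] -> [Type [Prod [Atom a]]]]]

Type
Prod -> Type
Atom -> Type
( Type ) -> Type
( Prod ) -> Type
( Atom ) -> Type
( a ) -> Type
( a ) -> Prod -> Type
( a ) -> Atom -> Type
( a ) -> a -> Type
( a ) -> a -> Prod
( a ) -> a -> Atom
( a ) -> a -> a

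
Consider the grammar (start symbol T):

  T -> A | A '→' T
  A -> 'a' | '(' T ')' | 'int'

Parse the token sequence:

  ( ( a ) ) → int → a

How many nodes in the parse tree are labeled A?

[T [A ( [T [A ( [T [A a]] )]] )] → [T [A int] → [T [A a]]]]

5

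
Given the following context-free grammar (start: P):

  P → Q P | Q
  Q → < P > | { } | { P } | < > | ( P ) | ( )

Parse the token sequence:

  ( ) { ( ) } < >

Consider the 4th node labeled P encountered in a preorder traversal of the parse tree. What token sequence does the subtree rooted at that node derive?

[P [Q ( )] [P [Q { [P [Q ( )]] }] [P [Q < >]]]]

< >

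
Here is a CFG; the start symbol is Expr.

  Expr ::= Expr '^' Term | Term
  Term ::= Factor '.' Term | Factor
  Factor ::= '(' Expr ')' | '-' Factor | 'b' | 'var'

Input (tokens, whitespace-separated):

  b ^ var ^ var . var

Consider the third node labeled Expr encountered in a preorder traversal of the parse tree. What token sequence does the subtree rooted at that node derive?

b

[Expr [Expr [Expr [Term [Factor b]]] ^ [Term [Factor var]]] ^ [Term [Factor var] . [Term [Factor var]]]]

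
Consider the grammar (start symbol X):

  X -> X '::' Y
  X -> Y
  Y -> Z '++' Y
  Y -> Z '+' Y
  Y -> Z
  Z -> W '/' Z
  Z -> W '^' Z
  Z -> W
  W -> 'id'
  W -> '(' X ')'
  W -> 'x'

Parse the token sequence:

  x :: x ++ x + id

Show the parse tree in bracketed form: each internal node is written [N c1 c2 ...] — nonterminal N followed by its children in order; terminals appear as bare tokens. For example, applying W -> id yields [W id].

X
X :: Y
Y :: Y
Z :: Y
W :: Y
x :: Y
x :: Z ++ Y
x :: W ++ Y
x :: x ++ Y
x :: x ++ Z + Y
x :: x ++ W + Y
x :: x ++ x + Y
x :: x ++ x + Z
x :: x ++ x + W
x :: x ++ x + id

[X [X [Y [Z [W x]]]] :: [Y [Z [W x]] ++ [Y [Z [W x]] + [Y [Z [W id]]]]]]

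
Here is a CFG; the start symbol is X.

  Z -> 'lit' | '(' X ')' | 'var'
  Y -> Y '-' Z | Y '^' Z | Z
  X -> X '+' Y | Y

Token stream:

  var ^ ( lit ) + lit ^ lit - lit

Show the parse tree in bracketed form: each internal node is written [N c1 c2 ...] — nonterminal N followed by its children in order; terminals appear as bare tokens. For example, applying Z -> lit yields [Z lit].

[X [X [Y [Y [Z var]] ^ [Z ( [X [Y [Z lit]]] )]]] + [Y [Y [Y [Z lit]] ^ [Z lit]] - [Z lit]]]

X
X + Y
Y + Y
Y ^ Z + Y
Z ^ Z + Y
var ^ Z + Y
var ^ ( X ) + Y
var ^ ( Y ) + Y
var ^ ( Z ) + Y
var ^ ( lit ) + Y
var ^ ( lit ) + Y - Z
var ^ ( lit ) + Y ^ Z - Z
var ^ ( lit ) + Z ^ Z - Z
var ^ ( lit ) + lit ^ Z - Z
var ^ ( lit ) + lit ^ lit - Z
var ^ ( lit ) + lit ^ lit - lit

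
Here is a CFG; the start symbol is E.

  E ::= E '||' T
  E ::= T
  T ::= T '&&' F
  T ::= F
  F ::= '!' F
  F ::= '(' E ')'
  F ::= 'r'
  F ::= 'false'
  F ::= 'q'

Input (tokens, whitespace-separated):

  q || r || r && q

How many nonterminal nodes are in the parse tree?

11

[E [E [E [T [F q]]] || [T [F r]]] || [T [T [F r]] && [F q]]]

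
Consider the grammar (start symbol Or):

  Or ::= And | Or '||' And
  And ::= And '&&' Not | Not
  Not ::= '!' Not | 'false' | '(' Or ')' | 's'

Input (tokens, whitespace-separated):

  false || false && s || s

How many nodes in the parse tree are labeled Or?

3

[Or [Or [Or [And [Not false]]] || [And [And [Not false]] && [Not s]]] || [And [Not s]]]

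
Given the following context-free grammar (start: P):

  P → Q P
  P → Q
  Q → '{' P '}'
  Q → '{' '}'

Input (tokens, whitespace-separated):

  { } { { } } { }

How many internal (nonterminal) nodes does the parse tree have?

8

[P [Q { }] [P [Q { [P [Q { }]] }] [P [Q { }]]]]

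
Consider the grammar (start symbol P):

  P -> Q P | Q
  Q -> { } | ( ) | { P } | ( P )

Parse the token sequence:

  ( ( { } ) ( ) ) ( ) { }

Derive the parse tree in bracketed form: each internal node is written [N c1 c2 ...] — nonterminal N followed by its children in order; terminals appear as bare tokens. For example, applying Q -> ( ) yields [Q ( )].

[P [Q ( [P [Q ( [P [Q { }]] )] [P [Q ( )]]] )] [P [Q ( )] [P [Q { }]]]]

P
Q P
( P ) P
( Q P ) P
( ( P ) P ) P
( ( Q ) P ) P
( ( { } ) P ) P
( ( { } ) Q ) P
( ( { } ) ( ) ) P
( ( { } ) ( ) ) Q P
( ( { } ) ( ) ) ( ) P
( ( { } ) ( ) ) ( ) Q
( ( { } ) ( ) ) ( ) { }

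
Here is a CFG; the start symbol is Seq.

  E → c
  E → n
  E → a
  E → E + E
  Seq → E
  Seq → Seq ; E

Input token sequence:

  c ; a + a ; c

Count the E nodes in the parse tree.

5

[Seq [Seq [Seq [E c]] ; [E [E a] + [E a]]] ; [E c]]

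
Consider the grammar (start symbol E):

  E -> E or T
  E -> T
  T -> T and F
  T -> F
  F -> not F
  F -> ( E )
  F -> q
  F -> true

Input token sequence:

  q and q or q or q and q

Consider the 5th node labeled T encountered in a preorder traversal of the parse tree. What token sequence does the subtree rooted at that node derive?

q

[E [E [E [T [T [F q]] and [F q]]] or [T [F q]]] or [T [T [F q]] and [F q]]]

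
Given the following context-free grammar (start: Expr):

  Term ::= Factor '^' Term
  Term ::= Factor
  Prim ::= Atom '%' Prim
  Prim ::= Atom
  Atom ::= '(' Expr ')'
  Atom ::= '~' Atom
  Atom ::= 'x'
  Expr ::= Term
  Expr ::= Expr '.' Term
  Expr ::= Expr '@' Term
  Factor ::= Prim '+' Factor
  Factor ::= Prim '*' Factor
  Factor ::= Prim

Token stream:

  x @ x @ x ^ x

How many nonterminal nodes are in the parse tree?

[Expr [Expr [Expr [Term [Factor [Prim [Atom x]]]]] @ [Term [Factor [Prim [Atom x]]]]] @ [Term [Factor [Prim [Atom x]]] ^ [Term [Factor [Prim [Atom x]]]]]]

19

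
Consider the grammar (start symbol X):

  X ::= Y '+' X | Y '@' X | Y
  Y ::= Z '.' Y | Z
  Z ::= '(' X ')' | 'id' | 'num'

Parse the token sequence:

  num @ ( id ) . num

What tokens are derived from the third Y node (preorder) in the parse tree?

id

[X [Y [Z num]] @ [X [Y [Z ( [X [Y [Z id]]] )] . [Y [Z num]]]]]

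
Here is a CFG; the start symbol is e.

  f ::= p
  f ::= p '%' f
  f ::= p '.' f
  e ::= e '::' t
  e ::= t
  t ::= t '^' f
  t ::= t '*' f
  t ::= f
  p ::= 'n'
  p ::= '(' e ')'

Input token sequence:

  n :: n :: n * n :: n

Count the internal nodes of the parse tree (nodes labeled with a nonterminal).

19

[e [e [e [e [t [f [p n]]]] :: [t [f [p n]]]] :: [t [t [f [p n]]] * [f [p n]]]] :: [t [f [p n]]]]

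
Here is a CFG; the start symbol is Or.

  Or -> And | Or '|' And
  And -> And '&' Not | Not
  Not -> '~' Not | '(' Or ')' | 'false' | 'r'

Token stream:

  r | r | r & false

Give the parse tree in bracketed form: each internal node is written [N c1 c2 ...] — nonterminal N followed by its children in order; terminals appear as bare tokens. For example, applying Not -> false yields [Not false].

[Or [Or [Or [And [Not r]]] | [And [Not r]]] | [And [And [Not r]] & [Not false]]]

Or
Or | And
Or | And | And
And | And | And
Not | And | And
r | And | And
r | Not | And
r | r | And
r | r | And & Not
r | r | Not & Not
r | r | r & Not
r | r | r & false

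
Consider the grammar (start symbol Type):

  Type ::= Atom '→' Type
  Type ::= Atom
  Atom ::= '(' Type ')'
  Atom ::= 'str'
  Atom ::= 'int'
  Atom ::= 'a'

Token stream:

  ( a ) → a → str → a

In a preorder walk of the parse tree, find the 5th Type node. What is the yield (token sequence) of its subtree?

[Type [Atom ( [Type [Atom a]] )] → [Type [Atom a] → [Type [Atom str] → [Type [Atom a]]]]]

a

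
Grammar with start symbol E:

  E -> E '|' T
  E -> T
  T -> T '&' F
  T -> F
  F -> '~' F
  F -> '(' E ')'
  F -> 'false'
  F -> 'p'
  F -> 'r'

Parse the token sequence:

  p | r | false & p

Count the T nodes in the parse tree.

[E [E [E [T [F p]]] | [T [F r]]] | [T [T [F false]] & [F p]]]

4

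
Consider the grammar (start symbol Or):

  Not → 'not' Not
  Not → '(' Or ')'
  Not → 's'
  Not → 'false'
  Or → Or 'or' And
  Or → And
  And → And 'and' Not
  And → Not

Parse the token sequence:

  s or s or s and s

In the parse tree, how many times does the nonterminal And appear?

4

[Or [Or [Or [And [Not s]]] or [And [Not s]]] or [And [And [Not s]] and [Not s]]]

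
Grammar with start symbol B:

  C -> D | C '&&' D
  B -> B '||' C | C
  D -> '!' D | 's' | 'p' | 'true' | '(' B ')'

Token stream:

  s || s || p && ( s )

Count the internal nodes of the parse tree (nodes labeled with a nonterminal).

[B [B [B [C [D s]]] || [C [D s]]] || [C [C [D p]] && [D ( [B [C [D s]]] )]]]

14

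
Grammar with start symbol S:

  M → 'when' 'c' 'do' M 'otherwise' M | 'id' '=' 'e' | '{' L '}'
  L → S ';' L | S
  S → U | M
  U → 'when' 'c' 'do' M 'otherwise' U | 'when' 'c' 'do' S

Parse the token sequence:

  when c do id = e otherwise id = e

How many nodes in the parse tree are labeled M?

[S [M when c do [M id = e] otherwise [M id = e]]]

3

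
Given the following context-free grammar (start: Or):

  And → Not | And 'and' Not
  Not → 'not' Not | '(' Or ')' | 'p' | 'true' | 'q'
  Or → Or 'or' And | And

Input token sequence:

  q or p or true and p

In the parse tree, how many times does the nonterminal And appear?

4

[Or [Or [Or [And [Not q]]] or [And [Not p]]] or [And [And [Not true]] and [Not p]]]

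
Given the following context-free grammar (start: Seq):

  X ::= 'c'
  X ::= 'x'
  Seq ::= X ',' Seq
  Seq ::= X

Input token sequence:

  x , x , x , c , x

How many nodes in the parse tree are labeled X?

[Seq [X x] , [Seq [X x] , [Seq [X x] , [Seq [X c] , [Seq [X x]]]]]]

5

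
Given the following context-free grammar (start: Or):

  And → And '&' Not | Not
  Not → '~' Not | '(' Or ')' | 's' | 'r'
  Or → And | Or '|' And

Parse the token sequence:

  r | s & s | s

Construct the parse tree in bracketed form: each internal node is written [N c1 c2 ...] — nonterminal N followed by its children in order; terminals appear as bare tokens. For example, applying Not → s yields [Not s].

[Or [Or [Or [And [Not r]]] | [And [And [Not s]] & [Not s]]] | [And [Not s]]]

Or
Or | And
Or | And | And
And | And | And
Not | And | And
r | And | And
r | And & Not | And
r | Not & Not | And
r | s & Not | And
r | s & s | And
r | s & s | Not
r | s & s | s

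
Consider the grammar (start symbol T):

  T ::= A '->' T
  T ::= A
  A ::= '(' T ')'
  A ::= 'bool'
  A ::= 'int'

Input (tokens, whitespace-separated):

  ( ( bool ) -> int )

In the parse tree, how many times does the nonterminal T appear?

[T [A ( [T [A ( [T [A bool]] )] -> [T [A int]]] )]]

4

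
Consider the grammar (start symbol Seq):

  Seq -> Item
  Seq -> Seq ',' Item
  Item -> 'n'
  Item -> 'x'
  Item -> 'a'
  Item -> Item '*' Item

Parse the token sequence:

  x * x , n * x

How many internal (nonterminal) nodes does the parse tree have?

[Seq [Seq [Item [Item x] * [Item x]]] , [Item [Item n] * [Item x]]]

8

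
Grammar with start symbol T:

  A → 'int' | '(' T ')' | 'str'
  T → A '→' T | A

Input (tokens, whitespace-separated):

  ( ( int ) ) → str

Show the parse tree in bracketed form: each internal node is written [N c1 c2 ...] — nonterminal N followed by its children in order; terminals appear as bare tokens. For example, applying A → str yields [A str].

T
A → T
( T ) → T
( A ) → T
( ( T ) ) → T
( ( A ) ) → T
( ( int ) ) → T
( ( int ) ) → A
( ( int ) ) → str

[T [A ( [T [A ( [T [A int]] )]] )] → [T [A str]]]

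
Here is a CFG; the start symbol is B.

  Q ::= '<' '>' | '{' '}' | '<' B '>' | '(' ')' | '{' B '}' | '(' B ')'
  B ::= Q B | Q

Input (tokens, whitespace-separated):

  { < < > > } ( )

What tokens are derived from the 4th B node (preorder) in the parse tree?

[B [Q { [B [Q < [B [Q < >]] >]] }] [B [Q ( )]]]

( )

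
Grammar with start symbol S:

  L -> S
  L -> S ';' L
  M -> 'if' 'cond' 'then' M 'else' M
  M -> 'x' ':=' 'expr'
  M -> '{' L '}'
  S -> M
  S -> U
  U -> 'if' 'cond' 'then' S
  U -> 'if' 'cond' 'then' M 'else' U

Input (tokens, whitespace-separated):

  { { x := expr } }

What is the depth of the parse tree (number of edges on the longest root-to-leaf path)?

[S [M { [L [S [M { [L [S [M x := expr]]] }]]] }]]

8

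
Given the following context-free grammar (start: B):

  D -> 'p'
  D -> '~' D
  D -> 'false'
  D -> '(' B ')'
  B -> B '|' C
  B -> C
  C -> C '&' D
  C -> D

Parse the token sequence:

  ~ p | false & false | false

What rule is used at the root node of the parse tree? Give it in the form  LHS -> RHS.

B -> B '|' C

[B [B [B [C [D ~ [D p]]]] | [C [C [D false]] & [D false]]] | [C [D false]]]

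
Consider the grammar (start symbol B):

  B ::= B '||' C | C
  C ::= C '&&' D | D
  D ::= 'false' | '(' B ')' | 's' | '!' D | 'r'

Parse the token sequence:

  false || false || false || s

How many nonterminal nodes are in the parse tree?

[B [B [B [B [C [D false]]] || [C [D false]]] || [C [D false]]] || [C [D s]]]

12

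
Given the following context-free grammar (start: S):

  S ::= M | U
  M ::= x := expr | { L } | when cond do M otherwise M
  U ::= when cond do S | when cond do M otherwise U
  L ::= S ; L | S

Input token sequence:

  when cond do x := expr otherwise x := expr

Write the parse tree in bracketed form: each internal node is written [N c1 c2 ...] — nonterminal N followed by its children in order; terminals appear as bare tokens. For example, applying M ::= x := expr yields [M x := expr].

[S [M when cond do [M x := expr] otherwise [M x := expr]]]

S
M
when cond do M otherwise M
when cond do x := expr otherwise M
when cond do x := expr otherwise x := expr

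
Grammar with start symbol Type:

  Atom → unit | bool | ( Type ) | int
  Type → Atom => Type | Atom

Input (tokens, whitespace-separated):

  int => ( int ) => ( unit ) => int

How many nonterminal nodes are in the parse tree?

[Type [Atom int] => [Type [Atom ( [Type [Atom int]] )] => [Type [Atom ( [Type [Atom unit]] )] => [Type [Atom int]]]]]

12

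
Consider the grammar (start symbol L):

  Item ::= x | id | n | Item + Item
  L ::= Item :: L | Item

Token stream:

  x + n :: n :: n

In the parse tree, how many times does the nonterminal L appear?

[L [Item [Item x] + [Item n]] :: [L [Item n] :: [L [Item n]]]]

3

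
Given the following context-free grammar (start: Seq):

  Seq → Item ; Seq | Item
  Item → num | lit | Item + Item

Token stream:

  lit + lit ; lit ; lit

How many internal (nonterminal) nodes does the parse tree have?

8

[Seq [Item [Item lit] + [Item lit]] ; [Seq [Item lit] ; [Seq [Item lit]]]]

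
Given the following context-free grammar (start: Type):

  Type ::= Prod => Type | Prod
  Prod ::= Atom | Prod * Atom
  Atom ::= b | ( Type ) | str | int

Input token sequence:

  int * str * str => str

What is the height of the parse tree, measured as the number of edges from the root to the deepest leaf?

[Type [Prod [Prod [Prod [Atom int]] * [Atom str]] * [Atom str]] => [Type [Prod [Atom str]]]]

5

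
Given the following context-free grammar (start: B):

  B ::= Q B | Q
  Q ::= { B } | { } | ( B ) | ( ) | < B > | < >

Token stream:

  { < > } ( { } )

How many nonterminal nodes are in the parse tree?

8

[B [Q { [B [Q < >]] }] [B [Q ( [B [Q { }]] )]]]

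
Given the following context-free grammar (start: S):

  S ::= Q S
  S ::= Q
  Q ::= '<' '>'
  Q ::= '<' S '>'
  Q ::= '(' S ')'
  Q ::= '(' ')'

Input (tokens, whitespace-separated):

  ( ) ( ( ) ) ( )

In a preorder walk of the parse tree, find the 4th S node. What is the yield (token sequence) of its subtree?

( )

[S [Q ( )] [S [Q ( [S [Q ( )]] )] [S [Q ( )]]]]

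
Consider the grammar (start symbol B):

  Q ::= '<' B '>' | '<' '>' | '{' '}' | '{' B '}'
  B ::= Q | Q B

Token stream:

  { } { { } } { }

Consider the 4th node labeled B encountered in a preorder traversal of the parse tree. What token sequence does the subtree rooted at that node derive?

[B [Q { }] [B [Q { [B [Q { }]] }] [B [Q { }]]]]

{ }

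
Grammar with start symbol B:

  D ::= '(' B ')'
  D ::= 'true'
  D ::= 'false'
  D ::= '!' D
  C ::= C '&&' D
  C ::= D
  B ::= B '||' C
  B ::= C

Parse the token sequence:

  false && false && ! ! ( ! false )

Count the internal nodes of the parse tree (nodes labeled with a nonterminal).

13

[B [C [C [C [D false]] && [D false]] && [D ! [D ! [D ( [B [C [D ! [D false]]]] )]]]]]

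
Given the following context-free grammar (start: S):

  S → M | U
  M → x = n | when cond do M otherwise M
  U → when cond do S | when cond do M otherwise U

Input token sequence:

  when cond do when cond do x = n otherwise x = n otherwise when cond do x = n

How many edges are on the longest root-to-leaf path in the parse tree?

5

[S [U when cond do [M when cond do [M x = n] otherwise [M x = n]] otherwise [U when cond do [S [M x = n]]]]]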